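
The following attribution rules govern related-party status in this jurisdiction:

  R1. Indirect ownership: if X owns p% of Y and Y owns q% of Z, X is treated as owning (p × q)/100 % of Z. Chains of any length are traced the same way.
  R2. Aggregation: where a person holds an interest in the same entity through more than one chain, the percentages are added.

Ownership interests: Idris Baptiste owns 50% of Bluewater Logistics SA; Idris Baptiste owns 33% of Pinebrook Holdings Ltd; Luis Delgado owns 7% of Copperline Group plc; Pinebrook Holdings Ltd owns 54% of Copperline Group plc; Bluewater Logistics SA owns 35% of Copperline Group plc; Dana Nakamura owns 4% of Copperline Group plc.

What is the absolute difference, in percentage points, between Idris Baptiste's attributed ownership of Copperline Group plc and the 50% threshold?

14.68

Chain via Pinebrook Holdings Ltd (R1): 33% × 54% = 17.82% of Copperline Group plc.
Chain via Bluewater Logistics SA (R1): 50% × 35% = 17.5% of Copperline Group plc.
Aggregating (R2): 17.82% + 17.5% = 35.32%.
35.32% falls short of the 50% threshold by 14.68 percentage points.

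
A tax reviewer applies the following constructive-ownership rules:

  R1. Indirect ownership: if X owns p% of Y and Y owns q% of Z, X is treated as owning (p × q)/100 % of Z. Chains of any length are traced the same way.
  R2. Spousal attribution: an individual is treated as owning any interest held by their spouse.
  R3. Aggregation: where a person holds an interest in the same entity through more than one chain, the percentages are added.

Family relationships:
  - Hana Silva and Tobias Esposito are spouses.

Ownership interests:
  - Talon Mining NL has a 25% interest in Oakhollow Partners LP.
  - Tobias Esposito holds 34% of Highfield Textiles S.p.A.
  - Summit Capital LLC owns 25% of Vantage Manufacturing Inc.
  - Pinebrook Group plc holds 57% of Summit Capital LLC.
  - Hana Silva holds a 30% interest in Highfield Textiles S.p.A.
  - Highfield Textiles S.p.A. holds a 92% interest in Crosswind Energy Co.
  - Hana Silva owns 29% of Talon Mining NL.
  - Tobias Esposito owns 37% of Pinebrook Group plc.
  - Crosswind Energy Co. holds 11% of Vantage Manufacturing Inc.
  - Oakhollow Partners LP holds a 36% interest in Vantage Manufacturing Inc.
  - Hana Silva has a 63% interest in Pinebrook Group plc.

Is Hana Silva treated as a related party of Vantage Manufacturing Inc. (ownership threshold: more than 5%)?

Yes

By spousal attribution (R2), Hana Silva is treated as also owning Tobias Esposito's interest in Highfield Textiles S.p.A, giving 30% + 34% = 64%.
By spousal attribution (R2), Hana Silva is treated as also owning Tobias Esposito's interest in Pinebrook Group plc, giving 63% + 37% = 100%.
Chain via Highfield Textiles S.p.A. → Crosswind Energy Co. (R1): 64% × 92% × 11% = 6.4768% of Vantage Manufacturing Inc.
Chain via Pinebrook Group plc → Summit Capital LLC (R1): 100% × 57% × 25% = 14.25% of Vantage Manufacturing Inc.
Chain via Talon Mining NL → Oakhollow Partners LP (R1): 29% × 25% × 36% = 2.61% of Vantage Manufacturing Inc.
Aggregating (R3): 6.4768% + 14.25% + 2.61% = 23.3368%.
23.3368% exceeds the 5% threshold, so Hana is a related party to Vantage Manufacturing Inc.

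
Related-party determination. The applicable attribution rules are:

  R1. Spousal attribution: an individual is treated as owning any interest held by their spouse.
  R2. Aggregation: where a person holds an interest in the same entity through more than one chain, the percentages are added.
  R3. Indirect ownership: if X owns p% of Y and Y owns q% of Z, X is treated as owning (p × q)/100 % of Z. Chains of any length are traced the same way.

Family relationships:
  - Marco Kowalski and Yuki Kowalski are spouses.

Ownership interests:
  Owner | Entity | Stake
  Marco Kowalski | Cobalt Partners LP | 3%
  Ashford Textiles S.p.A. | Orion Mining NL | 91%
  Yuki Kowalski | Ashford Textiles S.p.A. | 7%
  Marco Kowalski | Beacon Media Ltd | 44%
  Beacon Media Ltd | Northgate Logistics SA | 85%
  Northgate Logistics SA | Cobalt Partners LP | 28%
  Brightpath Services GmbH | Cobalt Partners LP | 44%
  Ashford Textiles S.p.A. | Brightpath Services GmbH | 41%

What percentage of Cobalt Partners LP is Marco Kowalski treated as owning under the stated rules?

By spousal attribution (R1), Marco Kowalski is treated as owning Yuki Kowalski's 7% interest in Ashford Textiles S.p.A.
Chain via Beacon Media Ltd → Northgate Logistics SA (R3): 44% × 85% × 28% = 10.472% of Cobalt Partners LP.
Direct interest in Cobalt Partners LP: 3%.
Chain via Ashford Textiles S.p.A. → Brightpath Services GmbH (R3): 7% × 41% × 44% = 1.2628% of Cobalt Partners LP.
Aggregating (R2): 10.472% + 3% + 1.2628% = 14.7348%.

14.7348%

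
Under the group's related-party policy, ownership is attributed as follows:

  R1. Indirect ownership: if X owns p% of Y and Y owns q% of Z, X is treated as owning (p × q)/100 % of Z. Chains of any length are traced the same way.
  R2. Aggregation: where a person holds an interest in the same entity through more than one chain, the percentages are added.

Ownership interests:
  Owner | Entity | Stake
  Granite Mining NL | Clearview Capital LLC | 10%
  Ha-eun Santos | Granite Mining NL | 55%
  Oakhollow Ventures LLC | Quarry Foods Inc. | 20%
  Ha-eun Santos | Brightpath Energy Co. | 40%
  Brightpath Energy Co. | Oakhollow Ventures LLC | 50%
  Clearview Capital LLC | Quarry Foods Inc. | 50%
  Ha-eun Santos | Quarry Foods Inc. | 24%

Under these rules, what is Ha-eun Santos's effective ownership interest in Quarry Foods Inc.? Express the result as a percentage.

Chain via Brightpath Energy Co. → Oakhollow Ventures LLC (R1): 40% × 50% × 20% = 4% of Quarry Foods Inc.
Chain via Granite Mining NL → Clearview Capital LLC (R1): 55% × 10% × 50% = 2.75% of Quarry Foods Inc.
Direct interest in Quarry Foods Inc: 24%.
Aggregating (R2): 4% + 2.75% + 24% = 30.75%.

30.75%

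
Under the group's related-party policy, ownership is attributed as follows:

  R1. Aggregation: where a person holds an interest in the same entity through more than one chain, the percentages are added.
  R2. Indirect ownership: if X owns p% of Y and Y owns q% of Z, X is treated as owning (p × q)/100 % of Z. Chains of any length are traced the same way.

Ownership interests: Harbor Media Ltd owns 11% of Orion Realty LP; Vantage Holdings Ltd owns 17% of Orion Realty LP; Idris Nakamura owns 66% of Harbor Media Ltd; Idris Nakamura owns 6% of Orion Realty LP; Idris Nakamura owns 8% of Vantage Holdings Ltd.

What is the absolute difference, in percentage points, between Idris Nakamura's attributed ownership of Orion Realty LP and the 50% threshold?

Chain via Vantage Holdings Ltd (R2): 8% × 17% = 1.36% of Orion Realty LP.
Chain via Harbor Media Ltd (R2): 66% × 11% = 7.26% of Orion Realty LP.
Direct interest in Orion Realty LP: 6%.
Aggregating (R1): 1.36% + 7.26% + 6% = 14.62%.
14.62% falls short of the 50% threshold by 35.38 percentage points.

35.38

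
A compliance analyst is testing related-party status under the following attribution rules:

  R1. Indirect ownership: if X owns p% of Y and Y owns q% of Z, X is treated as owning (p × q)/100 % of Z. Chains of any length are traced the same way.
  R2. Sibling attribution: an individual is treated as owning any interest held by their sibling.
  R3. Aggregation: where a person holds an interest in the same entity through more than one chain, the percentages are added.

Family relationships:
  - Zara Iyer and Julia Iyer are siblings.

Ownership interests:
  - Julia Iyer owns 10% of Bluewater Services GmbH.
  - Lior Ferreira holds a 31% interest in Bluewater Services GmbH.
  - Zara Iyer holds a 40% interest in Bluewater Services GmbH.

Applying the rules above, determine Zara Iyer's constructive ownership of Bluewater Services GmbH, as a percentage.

50%

By sibling attribution (R2), Zara Iyer is treated as also owning Julia Iyer's interest in Bluewater Services GmbH, giving 40% + 10% = 50%.
Direct interest in Bluewater Services GmbH: 50%.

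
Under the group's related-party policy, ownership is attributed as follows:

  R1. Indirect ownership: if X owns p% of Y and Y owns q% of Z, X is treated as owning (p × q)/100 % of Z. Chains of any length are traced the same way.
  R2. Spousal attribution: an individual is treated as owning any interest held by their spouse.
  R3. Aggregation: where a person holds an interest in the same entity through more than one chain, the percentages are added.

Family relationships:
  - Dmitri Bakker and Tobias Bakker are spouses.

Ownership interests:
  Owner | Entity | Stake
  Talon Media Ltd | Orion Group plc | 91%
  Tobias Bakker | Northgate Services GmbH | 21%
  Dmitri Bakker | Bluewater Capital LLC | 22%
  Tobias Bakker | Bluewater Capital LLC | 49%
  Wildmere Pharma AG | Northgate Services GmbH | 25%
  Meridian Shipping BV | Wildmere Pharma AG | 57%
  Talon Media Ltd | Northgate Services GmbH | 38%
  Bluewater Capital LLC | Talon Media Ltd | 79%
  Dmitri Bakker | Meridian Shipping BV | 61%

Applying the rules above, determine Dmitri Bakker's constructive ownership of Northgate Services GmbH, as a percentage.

51.0067%

By spousal attribution (R2), Dmitri Bakker is treated as also owning Tobias Bakker's interest in Bluewater Capital LLC, giving 22% + 49% = 71%.
By spousal attribution (R2), Dmitri Bakker is treated as owning Tobias Bakker's 21% interest in Northgate Services GmbH.
Chain via Bluewater Capital LLC → Talon Media Ltd (R1): 71% × 79% × 38% = 21.3142% of Northgate Services GmbH.
Chain via Meridian Shipping BV → Wildmere Pharma AG (R1): 61% × 57% × 25% = 8.6925% of Northgate Services GmbH.
Direct interest in Northgate Services GmbH: 21%.
Aggregating (R3): 21.3142% + 8.6925% + 21% = 51.0067%.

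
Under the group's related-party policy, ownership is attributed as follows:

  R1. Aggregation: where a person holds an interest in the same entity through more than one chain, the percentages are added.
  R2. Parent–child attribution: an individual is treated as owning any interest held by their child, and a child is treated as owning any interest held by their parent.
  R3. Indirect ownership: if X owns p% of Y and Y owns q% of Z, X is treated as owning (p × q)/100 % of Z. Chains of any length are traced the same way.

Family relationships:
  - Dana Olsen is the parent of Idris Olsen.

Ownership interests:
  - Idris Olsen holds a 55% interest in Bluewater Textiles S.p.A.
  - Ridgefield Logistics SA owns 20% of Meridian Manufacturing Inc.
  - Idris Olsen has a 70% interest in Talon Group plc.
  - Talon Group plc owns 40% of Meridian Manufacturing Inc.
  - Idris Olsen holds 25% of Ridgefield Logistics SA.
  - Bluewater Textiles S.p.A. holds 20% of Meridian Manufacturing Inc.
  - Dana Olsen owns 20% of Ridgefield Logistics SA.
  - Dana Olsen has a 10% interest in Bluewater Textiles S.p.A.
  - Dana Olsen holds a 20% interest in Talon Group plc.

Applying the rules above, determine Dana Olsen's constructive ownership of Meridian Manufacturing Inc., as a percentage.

58%

By parent–child attribution (R2), Dana Olsen is treated as also owning Idris Olsen's interest in Ridgefield Logistics SA, giving 20% + 25% = 45%.
By parent–child attribution (R2), Dana Olsen is treated as also owning Idris Olsen's interest in Bluewater Textiles S.p.A, giving 10% + 55% = 65%.
By parent–child attribution (R2), Dana Olsen is treated as also owning Idris Olsen's interest in Talon Group plc, giving 20% + 70% = 90%.
Chain via Ridgefield Logistics SA (R3): 45% × 20% = 9% of Meridian Manufacturing Inc.
Chain via Bluewater Textiles S.p.A. (R3): 65% × 20% = 13% of Meridian Manufacturing Inc.
Chain via Talon Group plc (R3): 90% × 40% = 36% of Meridian Manufacturing Inc.
Aggregating (R1): 9% + 13% + 36% = 58%.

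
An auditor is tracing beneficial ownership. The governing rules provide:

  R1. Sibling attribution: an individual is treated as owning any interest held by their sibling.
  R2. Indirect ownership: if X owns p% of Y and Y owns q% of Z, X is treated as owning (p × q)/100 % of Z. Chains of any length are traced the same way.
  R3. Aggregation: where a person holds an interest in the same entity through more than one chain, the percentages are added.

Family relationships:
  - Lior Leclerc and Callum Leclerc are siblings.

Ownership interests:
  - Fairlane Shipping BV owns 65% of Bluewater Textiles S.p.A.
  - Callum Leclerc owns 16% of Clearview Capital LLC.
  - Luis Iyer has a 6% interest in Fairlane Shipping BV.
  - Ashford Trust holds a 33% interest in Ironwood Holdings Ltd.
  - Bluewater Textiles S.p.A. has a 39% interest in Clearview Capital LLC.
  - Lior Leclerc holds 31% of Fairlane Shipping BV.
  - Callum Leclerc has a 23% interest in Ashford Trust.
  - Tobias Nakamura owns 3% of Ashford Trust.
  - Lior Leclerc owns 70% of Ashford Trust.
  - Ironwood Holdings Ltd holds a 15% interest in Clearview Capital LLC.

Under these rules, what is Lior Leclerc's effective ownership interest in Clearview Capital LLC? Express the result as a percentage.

By sibling attribution (R1), Lior Leclerc is treated as also owning Callum Leclerc's interest in Ashford Trust, giving 70% + 23% = 93%.
By sibling attribution (R1), Lior Leclerc is treated as owning Callum Leclerc's 16% interest in Clearview Capital LLC.
Chain via Ashford Trust → Ironwood Holdings Ltd (R2): 93% × 33% × 15% = 4.6035% of Clearview Capital LLC.
Chain via Fairlane Shipping BV → Bluewater Textiles S.p.A. (R2): 31% × 65% × 39% = 7.8585% of Clearview Capital LLC.
Direct interest in Clearview Capital LLC: 16%.
Aggregating (R3): 4.6035% + 7.8585% + 16% = 28.462%.

28.462%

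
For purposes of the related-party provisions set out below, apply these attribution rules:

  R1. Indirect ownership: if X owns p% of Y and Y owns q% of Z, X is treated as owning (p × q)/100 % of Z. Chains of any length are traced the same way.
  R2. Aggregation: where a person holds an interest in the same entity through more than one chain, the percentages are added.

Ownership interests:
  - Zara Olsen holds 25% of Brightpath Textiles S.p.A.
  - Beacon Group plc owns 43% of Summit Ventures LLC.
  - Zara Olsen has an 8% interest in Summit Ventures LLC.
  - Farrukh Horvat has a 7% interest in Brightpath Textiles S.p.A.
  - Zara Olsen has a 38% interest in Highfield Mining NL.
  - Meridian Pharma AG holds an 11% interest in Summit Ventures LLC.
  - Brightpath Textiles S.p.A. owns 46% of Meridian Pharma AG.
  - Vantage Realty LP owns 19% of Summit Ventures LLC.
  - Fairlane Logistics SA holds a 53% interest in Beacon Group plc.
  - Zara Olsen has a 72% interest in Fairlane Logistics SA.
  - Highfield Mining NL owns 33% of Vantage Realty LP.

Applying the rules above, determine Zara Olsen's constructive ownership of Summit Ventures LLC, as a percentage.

Chain via Brightpath Textiles S.p.A. → Meridian Pharma AG (R1): 25% × 46% × 11% = 1.265% of Summit Ventures LLC.
Chain via Fairlane Logistics SA → Beacon Group plc (R1): 72% × 53% × 43% = 16.4088% of Summit Ventures LLC.
Chain via Highfield Mining NL → Vantage Realty LP (R1): 38% × 33% × 19% = 2.3826% of Summit Ventures LLC.
Direct interest in Summit Ventures LLC: 8%.
Aggregating (R2): 1.265% + 16.4088% + 2.3826% + 8% = 28.0564%.

28.0564%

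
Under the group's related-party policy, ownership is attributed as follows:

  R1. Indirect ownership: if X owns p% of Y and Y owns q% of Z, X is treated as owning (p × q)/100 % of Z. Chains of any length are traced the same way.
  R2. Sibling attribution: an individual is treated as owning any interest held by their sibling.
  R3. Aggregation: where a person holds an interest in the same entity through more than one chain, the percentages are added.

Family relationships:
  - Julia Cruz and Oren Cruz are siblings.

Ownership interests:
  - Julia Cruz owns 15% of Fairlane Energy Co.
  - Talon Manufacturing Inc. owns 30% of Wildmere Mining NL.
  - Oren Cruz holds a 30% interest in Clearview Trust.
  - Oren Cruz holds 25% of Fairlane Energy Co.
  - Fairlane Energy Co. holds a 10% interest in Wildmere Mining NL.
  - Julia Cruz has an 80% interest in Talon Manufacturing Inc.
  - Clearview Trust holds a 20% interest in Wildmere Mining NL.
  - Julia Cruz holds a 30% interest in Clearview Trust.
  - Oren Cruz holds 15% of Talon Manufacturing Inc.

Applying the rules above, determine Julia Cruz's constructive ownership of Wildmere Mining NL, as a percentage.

44.5%

By sibling attribution (R2), Julia Cruz is treated as also owning Oren Cruz's interest in Fairlane Energy Co, giving 15% + 25% = 40%.
By sibling attribution (R2), Julia Cruz is treated as also owning Oren Cruz's interest in Clearview Trust, giving 30% + 30% = 60%.
By sibling attribution (R2), Julia Cruz is treated as also owning Oren Cruz's interest in Talon Manufacturing Inc, giving 80% + 15% = 95%.
Chain via Fairlane Energy Co. (R1): 40% × 10% = 4% of Wildmere Mining NL.
Chain via Clearview Trust (R1): 60% × 20% = 12% of Wildmere Mining NL.
Chain via Talon Manufacturing Inc. (R1): 95% × 30% = 28.5% of Wildmere Mining NL.
Aggregating (R3): 4% + 12% + 28.5% = 44.5%.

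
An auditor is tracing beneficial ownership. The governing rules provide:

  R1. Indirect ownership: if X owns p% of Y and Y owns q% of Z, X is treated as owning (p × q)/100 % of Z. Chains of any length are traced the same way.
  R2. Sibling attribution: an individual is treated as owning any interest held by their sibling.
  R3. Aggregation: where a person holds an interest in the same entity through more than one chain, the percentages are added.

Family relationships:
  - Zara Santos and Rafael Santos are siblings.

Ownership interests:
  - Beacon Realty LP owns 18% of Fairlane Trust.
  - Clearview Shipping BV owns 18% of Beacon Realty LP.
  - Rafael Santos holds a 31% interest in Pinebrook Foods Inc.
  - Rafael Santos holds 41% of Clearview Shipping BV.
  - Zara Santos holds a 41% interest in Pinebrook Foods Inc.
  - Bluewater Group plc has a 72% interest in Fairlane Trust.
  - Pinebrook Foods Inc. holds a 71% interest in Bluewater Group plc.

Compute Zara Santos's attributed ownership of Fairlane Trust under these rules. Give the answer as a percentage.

38.1348%

By sibling attribution (R2), Zara Santos is treated as also owning Rafael Santos's interest in Pinebrook Foods Inc, giving 41% + 31% = 72%.
By sibling attribution (R2), Zara Santos is treated as owning Rafael Santos's 41% interest in Clearview Shipping BV.
Chain via Pinebrook Foods Inc. → Bluewater Group plc (R1): 72% × 71% × 72% = 36.8064% of Fairlane Trust.
Chain via Clearview Shipping BV → Beacon Realty LP (R1): 41% × 18% × 18% = 1.3284% of Fairlane Trust.
Aggregating (R3): 36.8064% + 1.3284% = 38.1348%.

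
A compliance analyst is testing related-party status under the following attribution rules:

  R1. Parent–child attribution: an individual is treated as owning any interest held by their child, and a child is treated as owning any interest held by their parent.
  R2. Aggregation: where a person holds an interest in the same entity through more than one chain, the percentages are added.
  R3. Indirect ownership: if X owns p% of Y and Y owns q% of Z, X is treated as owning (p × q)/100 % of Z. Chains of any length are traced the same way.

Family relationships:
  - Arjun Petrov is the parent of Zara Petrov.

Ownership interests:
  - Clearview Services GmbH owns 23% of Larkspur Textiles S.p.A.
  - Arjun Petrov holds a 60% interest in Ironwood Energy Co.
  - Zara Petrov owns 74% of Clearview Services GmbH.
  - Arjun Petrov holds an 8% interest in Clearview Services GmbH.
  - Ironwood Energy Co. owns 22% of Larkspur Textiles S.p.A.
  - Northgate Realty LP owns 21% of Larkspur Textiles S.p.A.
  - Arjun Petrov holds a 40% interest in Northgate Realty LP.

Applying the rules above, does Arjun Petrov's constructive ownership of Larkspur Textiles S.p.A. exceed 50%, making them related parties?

By parent–child attribution (R1), Arjun Petrov is treated as also owning Zara Petrov's interest in Clearview Services GmbH, giving 8% + 74% = 82%.
Chain via Clearview Services GmbH (R3): 82% × 23% = 18.86% of Larkspur Textiles S.p.A.
Chain via Northgate Realty LP (R3): 40% × 21% = 8.4% of Larkspur Textiles S.p.A.
Chain via Ironwood Energy Co. (R3): 60% × 22% = 13.2% of Larkspur Textiles S.p.A.
Aggregating (R2): 18.86% + 8.4% + 13.2% = 40.46%.
40.46% does not exceed the 50% threshold, so Arjun is not a related party to Larkspur Textiles S.p.A.

No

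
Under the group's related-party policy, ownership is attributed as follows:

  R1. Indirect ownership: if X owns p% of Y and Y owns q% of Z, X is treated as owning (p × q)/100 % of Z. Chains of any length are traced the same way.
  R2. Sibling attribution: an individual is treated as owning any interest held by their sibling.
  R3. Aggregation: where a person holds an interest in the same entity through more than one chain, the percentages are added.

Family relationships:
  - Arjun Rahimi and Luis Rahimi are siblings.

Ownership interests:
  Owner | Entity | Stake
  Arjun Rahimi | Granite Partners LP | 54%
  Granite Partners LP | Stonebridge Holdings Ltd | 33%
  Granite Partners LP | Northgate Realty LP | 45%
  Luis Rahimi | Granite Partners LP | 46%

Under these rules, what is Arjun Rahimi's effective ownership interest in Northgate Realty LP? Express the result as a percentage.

45%

By sibling attribution (R2), Arjun Rahimi is treated as also owning Luis Rahimi's interest in Granite Partners LP, giving 54% + 46% = 100%.
Chain via Granite Partners LP (R1): 100% × 45% = 45% of Northgate Realty LP.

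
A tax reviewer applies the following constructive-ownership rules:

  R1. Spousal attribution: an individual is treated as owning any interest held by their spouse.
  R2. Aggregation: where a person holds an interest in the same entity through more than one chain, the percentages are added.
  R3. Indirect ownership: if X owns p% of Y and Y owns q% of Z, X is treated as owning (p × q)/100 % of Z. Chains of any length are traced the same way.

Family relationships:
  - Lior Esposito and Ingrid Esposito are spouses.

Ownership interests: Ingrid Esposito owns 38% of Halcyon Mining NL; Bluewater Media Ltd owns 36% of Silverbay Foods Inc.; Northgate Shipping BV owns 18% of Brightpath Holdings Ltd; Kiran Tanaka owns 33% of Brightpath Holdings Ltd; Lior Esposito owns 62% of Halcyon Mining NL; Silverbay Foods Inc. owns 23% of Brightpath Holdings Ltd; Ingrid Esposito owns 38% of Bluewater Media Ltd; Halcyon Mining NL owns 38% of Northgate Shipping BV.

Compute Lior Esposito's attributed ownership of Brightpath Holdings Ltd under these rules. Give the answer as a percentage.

9.9864%

By spousal attribution (R1), Lior Esposito is treated as also owning Ingrid Esposito's interest in Halcyon Mining NL, giving 62% + 38% = 100%.
By spousal attribution (R1), Lior Esposito is treated as owning Ingrid Esposito's 38% interest in Bluewater Media Ltd.
Chain via Halcyon Mining NL → Northgate Shipping BV (R3): 100% × 38% × 18% = 6.84% of Brightpath Holdings Ltd.
Chain via Bluewater Media Ltd → Silverbay Foods Inc. (R3): 38% × 36% × 23% = 3.1464% of Brightpath Holdings Ltd.
Aggregating (R2): 6.84% + 3.1464% = 9.9864%.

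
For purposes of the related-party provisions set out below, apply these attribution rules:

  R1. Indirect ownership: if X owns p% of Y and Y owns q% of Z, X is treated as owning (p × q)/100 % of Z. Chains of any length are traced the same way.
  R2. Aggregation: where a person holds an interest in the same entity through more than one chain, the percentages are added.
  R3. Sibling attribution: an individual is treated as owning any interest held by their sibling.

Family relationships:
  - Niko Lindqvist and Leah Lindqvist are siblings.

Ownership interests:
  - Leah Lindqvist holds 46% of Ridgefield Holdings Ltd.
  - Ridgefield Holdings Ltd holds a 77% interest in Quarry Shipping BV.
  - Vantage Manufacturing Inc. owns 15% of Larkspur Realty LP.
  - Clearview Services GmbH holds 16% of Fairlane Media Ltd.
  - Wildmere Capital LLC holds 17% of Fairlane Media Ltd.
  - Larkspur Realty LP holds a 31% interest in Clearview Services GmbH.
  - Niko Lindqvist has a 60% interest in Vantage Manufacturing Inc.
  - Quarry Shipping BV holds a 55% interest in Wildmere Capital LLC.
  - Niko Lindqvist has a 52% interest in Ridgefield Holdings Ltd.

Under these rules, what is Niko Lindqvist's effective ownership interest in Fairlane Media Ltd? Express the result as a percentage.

By sibling attribution (R3), Niko Lindqvist is treated as also owning Leah Lindqvist's interest in Ridgefield Holdings Ltd, giving 52% + 46% = 98%.
Chain via Vantage Manufacturing Inc. → Larkspur Realty LP → Clearview Services GmbH (R1): 60% × 15% × 31% × 16% = 0.4464% of Fairlane Media Ltd.
Chain via Ridgefield Holdings Ltd → Quarry Shipping BV → Wildmere Capital LLC (R1): 98% × 77% × 55% × 17% = 7.05551% of Fairlane Media Ltd.
Aggregating (R2): 0.4464% + 7.05551% = 7.50191%.

7.50191%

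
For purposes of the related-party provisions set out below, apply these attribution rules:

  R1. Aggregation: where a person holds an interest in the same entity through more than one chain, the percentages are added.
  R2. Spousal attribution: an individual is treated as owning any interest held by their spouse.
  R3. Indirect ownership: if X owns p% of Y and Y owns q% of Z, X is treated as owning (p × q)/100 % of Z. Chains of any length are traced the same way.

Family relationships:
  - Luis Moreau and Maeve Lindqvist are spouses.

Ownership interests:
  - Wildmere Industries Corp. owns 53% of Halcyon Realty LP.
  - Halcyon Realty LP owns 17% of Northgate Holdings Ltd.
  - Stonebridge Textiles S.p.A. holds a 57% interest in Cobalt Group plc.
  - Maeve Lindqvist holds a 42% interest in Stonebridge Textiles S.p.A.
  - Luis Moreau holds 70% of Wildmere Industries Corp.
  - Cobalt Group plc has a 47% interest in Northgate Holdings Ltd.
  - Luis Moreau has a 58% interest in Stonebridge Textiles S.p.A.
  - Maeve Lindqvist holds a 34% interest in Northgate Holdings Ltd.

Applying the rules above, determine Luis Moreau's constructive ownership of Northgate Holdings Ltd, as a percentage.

67.097%

By spousal attribution (R2), Luis Moreau is treated as also owning Maeve Lindqvist's interest in Stonebridge Textiles S.p.A, giving 58% + 42% = 100%.
By spousal attribution (R2), Luis Moreau is treated as owning Maeve Lindqvist's 34% interest in Northgate Holdings Ltd.
Chain via Stonebridge Textiles S.p.A. → Cobalt Group plc (R3): 100% × 57% × 47% = 26.79% of Northgate Holdings Ltd.
Chain via Wildmere Industries Corp. → Halcyon Realty LP (R3): 70% × 53% × 17% = 6.307% of Northgate Holdings Ltd.
Direct interest in Northgate Holdings Ltd: 34%.
Aggregating (R1): 26.79% + 6.307% + 34% = 67.097%.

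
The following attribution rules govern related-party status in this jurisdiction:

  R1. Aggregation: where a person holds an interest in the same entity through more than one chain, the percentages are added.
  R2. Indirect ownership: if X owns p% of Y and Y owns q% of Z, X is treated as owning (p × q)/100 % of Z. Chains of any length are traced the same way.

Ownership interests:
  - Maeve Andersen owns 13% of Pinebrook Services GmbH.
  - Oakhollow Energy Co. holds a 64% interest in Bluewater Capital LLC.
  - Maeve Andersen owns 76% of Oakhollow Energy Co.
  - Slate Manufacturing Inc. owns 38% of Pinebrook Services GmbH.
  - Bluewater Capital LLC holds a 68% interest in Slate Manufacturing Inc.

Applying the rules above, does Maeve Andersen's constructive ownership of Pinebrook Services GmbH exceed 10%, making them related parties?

Chain via Oakhollow Energy Co. → Bluewater Capital LLC → Slate Manufacturing Inc. (R2): 76% × 64% × 68% × 38% = 12.568576% of Pinebrook Services GmbH.
Direct interest in Pinebrook Services GmbH: 13%.
Aggregating (R1): 12.568576% + 13% = 25.568576%.
25.568576% exceeds the 10% threshold, so Maeve is a related party to Pinebrook Services GmbH.

Yes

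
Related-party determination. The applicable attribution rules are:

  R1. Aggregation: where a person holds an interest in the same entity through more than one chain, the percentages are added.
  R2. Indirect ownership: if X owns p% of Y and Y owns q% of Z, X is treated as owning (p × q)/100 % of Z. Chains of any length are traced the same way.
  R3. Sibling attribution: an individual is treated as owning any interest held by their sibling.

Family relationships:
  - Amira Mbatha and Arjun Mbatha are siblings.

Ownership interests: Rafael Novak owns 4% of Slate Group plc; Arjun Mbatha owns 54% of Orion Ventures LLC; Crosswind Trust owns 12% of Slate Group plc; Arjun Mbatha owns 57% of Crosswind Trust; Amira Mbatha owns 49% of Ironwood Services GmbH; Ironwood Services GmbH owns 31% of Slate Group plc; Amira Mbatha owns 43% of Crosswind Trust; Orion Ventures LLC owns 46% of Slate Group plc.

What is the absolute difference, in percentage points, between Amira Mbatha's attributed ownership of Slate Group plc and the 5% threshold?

47.03

By sibling attribution (R3), Amira Mbatha is treated as also owning Arjun Mbatha's interest in Crosswind Trust, giving 43% + 57% = 100%.
By sibling attribution (R3), Amira Mbatha is treated as owning Arjun Mbatha's 54% interest in Orion Ventures LLC.
Chain via Crosswind Trust (R2): 100% × 12% = 12% of Slate Group plc.
Chain via Ironwood Services GmbH (R2): 49% × 31% = 15.19% of Slate Group plc.
Chain via Orion Ventures LLC (R2): 54% × 46% = 24.84% of Slate Group plc.
Aggregating (R1): 12% + 15.19% + 24.84% = 52.03%.
52.03% exceeds the 5% threshold by 47.03 percentage points.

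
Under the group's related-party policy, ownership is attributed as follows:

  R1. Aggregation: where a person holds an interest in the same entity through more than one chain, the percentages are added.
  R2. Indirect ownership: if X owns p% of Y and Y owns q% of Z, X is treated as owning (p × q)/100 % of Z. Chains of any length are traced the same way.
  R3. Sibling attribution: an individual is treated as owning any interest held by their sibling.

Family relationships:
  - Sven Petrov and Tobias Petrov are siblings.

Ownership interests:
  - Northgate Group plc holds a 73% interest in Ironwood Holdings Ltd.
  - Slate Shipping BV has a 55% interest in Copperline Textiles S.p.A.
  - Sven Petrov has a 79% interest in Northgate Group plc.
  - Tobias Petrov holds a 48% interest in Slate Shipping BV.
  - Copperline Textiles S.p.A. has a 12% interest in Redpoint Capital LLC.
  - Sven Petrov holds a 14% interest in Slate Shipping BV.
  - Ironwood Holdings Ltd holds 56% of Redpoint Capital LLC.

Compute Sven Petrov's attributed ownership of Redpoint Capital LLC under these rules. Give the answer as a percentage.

36.3872%

By sibling attribution (R3), Sven Petrov is treated as also owning Tobias Petrov's interest in Slate Shipping BV, giving 14% + 48% = 62%.
Chain via Northgate Group plc → Ironwood Holdings Ltd (R2): 79% × 73% × 56% = 32.2952% of Redpoint Capital LLC.
Chain via Slate Shipping BV → Copperline Textiles S.p.A. (R2): 62% × 55% × 12% = 4.092% of Redpoint Capital LLC.
Aggregating (R1): 32.2952% + 4.092% = 36.3872%.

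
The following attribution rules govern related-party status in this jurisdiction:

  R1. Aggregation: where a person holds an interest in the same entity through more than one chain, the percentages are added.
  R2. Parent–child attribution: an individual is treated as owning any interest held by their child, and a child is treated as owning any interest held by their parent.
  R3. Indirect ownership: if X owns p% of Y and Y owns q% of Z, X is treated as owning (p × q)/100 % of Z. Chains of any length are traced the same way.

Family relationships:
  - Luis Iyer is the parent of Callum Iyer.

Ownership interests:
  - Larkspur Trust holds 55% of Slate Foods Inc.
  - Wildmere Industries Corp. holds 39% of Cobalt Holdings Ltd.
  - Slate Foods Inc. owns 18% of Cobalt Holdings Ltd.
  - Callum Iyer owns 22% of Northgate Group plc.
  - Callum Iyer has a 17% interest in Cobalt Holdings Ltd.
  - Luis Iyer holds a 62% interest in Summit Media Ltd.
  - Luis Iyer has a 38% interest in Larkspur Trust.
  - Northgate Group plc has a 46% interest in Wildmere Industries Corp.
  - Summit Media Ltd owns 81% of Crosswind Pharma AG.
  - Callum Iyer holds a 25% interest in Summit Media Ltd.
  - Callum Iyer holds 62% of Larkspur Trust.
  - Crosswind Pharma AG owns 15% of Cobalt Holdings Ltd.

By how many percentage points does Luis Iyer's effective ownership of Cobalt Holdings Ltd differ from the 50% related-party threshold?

8.5827

By parent–child attribution (R2), Luis Iyer is treated as also owning Callum Iyer's interest in Summit Media Ltd, giving 62% + 25% = 87%.
By parent–child attribution (R2), Luis Iyer is treated as also owning Callum Iyer's interest in Larkspur Trust, giving 38% + 62% = 100%.
By parent–child attribution (R2), Luis Iyer is treated as owning Callum Iyer's 22% interest in Northgate Group plc.
By parent–child attribution (R2), Luis Iyer is treated as owning Callum Iyer's 17% interest in Cobalt Holdings Ltd.
Chain via Summit Media Ltd → Crosswind Pharma AG (R3): 87% × 81% × 15% = 10.5705% of Cobalt Holdings Ltd.
Chain via Larkspur Trust → Slate Foods Inc. (R3): 100% × 55% × 18% = 9.9% of Cobalt Holdings Ltd.
Chain via Northgate Group plc → Wildmere Industries Corp. (R3): 22% × 46% × 39% = 3.9468% of Cobalt Holdings Ltd.
Direct interest in Cobalt Holdings Ltd: 17%.
Aggregating (R1): 10.5705% + 9.9% + 3.9468% + 17% = 41.4173%.
41.4173% falls short of the 50% threshold by 8.5827 percentage points.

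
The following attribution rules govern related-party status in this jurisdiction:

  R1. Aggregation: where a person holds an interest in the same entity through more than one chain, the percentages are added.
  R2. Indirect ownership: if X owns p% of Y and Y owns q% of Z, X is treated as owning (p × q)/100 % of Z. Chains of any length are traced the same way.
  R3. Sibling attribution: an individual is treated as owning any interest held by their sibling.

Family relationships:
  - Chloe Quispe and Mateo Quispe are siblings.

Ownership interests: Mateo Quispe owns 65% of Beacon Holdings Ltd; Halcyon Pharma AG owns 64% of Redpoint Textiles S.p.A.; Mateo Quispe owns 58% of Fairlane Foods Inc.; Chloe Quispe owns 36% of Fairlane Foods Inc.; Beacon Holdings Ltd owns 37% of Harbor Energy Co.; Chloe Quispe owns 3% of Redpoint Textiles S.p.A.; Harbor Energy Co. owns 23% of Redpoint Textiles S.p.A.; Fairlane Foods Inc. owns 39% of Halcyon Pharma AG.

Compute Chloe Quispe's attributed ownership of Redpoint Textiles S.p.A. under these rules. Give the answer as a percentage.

By sibling attribution (R3), Chloe Quispe is treated as also owning Mateo Quispe's interest in Fairlane Foods Inc, giving 36% + 58% = 94%.
By sibling attribution (R3), Chloe Quispe is treated as owning Mateo Quispe's 65% interest in Beacon Holdings Ltd.
Chain via Fairlane Foods Inc. → Halcyon Pharma AG (R2): 94% × 39% × 64% = 23.4624% of Redpoint Textiles S.p.A.
Direct interest in Redpoint Textiles S.p.A: 3%.
Chain via Beacon Holdings Ltd → Harbor Energy Co. (R2): 65% × 37% × 23% = 5.5315% of Redpoint Textiles S.p.A.
Aggregating (R1): 23.4624% + 3% + 5.5315% = 31.9939%.

31.9939%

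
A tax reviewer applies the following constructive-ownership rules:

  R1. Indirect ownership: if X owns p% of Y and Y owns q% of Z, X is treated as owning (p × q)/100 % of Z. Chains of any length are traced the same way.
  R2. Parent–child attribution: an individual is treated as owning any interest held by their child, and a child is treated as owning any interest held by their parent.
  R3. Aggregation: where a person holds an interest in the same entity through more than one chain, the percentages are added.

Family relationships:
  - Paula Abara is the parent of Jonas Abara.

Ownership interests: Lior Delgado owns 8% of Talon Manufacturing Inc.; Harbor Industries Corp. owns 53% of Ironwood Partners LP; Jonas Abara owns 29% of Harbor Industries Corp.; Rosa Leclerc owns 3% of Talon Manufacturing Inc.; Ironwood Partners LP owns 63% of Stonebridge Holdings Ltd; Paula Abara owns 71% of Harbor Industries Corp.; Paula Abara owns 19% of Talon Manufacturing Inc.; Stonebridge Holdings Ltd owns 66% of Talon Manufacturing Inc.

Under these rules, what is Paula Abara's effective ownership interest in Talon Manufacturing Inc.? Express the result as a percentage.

41.0374%

By parent–child attribution (R2), Paula Abara is treated as also owning Jonas Abara's interest in Harbor Industries Corp, giving 71% + 29% = 100%.
Chain via Harbor Industries Corp. → Ironwood Partners LP → Stonebridge Holdings Ltd (R1): 100% × 53% × 63% × 66% = 22.0374% of Talon Manufacturing Inc.
Direct interest in Talon Manufacturing Inc: 19%.
Aggregating (R3): 22.0374% + 19% = 41.0374%.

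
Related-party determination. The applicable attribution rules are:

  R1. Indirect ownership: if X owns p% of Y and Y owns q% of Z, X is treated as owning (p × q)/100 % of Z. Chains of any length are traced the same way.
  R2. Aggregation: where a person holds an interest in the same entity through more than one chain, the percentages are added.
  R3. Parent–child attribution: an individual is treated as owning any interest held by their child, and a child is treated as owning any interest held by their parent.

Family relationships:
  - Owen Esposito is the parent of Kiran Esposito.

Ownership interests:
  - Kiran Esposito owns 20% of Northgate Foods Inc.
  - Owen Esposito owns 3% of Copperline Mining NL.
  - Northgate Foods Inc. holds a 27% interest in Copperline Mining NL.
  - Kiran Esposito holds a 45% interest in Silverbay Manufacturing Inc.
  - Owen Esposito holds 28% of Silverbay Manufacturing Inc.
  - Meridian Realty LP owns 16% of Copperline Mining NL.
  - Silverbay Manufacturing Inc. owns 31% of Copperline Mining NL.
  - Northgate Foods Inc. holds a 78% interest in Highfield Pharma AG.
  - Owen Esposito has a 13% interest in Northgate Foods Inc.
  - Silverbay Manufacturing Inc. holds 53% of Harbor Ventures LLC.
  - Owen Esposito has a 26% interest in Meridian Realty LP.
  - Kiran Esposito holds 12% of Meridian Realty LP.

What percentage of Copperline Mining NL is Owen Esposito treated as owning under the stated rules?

By parent–child attribution (R3), Owen Esposito is treated as also owning Kiran Esposito's interest in Meridian Realty LP, giving 26% + 12% = 38%.
By parent–child attribution (R3), Owen Esposito is treated as also owning Kiran Esposito's interest in Silverbay Manufacturing Inc, giving 28% + 45% = 73%.
By parent–child attribution (R3), Owen Esposito is treated as also owning Kiran Esposito's interest in Northgate Foods Inc, giving 13% + 20% = 33%.
Chain via Meridian Realty LP (R1): 38% × 16% = 6.08% of Copperline Mining NL.
Chain via Silverbay Manufacturing Inc. (R1): 73% × 31% = 22.63% of Copperline Mining NL.
Chain via Northgate Foods Inc. (R1): 33% × 27% = 8.91% of Copperline Mining NL.
Direct interest in Copperline Mining NL: 3%.
Aggregating (R2): 6.08% + 22.63% + 8.91% + 3% = 40.62%.

40.62%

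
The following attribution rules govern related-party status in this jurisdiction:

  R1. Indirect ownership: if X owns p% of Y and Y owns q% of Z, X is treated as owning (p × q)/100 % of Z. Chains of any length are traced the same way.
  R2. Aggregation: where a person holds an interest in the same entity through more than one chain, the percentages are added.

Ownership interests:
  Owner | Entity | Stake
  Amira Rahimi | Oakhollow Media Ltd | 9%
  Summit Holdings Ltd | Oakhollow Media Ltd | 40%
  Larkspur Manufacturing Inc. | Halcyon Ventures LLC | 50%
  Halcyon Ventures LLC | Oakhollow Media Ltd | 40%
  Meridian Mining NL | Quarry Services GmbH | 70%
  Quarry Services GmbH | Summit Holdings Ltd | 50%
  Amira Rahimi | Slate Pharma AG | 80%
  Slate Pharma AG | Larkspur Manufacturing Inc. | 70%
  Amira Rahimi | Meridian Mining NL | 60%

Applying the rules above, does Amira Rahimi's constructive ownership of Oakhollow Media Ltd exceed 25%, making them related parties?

Yes

Chain via Slate Pharma AG → Larkspur Manufacturing Inc. → Halcyon Ventures LLC (R1): 80% × 70% × 50% × 40% = 11.2% of Oakhollow Media Ltd.
Chain via Meridian Mining NL → Quarry Services GmbH → Summit Holdings Ltd (R1): 60% × 70% × 50% × 40% = 8.4% of Oakhollow Media Ltd.
Direct interest in Oakhollow Media Ltd: 9%.
Aggregating (R2): 11.2% + 8.4% + 9% = 28.6%.
28.6% exceeds the 25% threshold, so Amira is a related party to Oakhollow Media Ltd.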